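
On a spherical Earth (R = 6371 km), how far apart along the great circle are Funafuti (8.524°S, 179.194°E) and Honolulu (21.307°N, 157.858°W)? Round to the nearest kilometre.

4157 km

Δλ = -157.858 − 179.194 = -337.052°; wrapped into (−180°, 180°]: 22.948°.
Δφ = 21.307 − -8.524 = 29.831°.
a = sin²(Δφ/2) + cos φ₁ · cos φ₂ · sin²(Δλ/2) = 0.102710.
c = 2·atan2(√a, √(1−a)) = 0.65248 rad → d = 6371·c ≈ 4156.96 km.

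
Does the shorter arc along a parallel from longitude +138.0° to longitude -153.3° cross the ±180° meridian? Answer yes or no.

Yes

Naïve |-153.3 − 138.0| = 291.3° > 180°, so the shorter arc goes the other way round — across 180°.
Signed shortest Δλ = ((-153.3 − 138.0 + 180) mod 360) − 180 = 68.7°.
Going east by 68.7° from +138.0° passes through 180° before reaching -153.3°.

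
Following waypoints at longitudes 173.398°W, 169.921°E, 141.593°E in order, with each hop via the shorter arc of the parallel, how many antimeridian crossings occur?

1

Leg 1: -173.398° → +169.921°, shortest Δλ = -16.681° (west) — crosses 180°.
Leg 2: +169.921° → +141.593°, shortest Δλ = -28.328° (west) — does not cross 180°.
Total crossings: 1.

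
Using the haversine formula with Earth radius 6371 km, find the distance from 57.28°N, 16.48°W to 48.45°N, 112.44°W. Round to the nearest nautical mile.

Δλ = -112.44 − -16.48 = -95.96°.
Δφ = 48.45 − 57.28 = -8.83°.
a = sin²(Δφ/2) + cos φ₁ · cos φ₂ · sin²(Δλ/2) = 0.203800.
c = 2·atan2(√a, √(1−a)) = 0.93676 rad → d = 6371·c ≈ 5968.11 km ≈ 3222.52 nmi.

3223 nmi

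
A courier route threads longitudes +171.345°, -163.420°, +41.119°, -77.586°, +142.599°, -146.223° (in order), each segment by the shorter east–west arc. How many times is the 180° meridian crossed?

Leg 1: +171.345° → -163.420°, shortest Δλ = 25.235° (east) — crosses 180°.
Leg 2: -163.420° → +41.119°, shortest Δλ = -155.461° (west) — crosses 180°.
Leg 3: +41.119° → -77.586°, shortest Δλ = -118.705° (west) — does not cross 180°.
Leg 4: -77.586° → +142.599°, shortest Δλ = -139.815° (west) — crosses 180°.
Leg 5: +142.599° → -146.223°, shortest Δλ = 71.178° (east) — crosses 180°.
Total crossings: 4.

4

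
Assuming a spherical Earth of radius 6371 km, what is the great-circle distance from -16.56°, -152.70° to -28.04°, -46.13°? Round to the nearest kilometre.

Δλ = -46.13 − -152.70 = 106.57°.
Δφ = -28.04 − -16.56 = -11.48°.
a = sin²(Δφ/2) + cos φ₁ · cos φ₂ · sin²(Δλ/2) = 0.553643.
c = 2·atan2(√a, √(1−a)) = 1.67829 rad → d = 6371·c ≈ 10692.38 km.

10692 km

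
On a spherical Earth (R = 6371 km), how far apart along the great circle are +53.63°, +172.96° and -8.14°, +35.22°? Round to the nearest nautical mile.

7401 nmi

Δλ = 35.22 − 172.96 = -137.74°.
Δφ = -8.14 − 53.63 = -61.77°.
a = sin²(Δφ/2) + cos φ₁ · cos φ₂ · sin²(Δλ/2) = 0.774233.
c = 2·atan2(√a, √(1−a)) = 2.15133 rad → d = 6371·c ≈ 13706.10 km ≈ 7400.70 nmi.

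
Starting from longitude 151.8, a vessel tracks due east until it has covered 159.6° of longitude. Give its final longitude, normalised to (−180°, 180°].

-48.6°

Start at +151.8°; shift +159.6° → +311.4°.
+311.4° lies outside (−180°, 180°]; subtract 360° → -48.6°.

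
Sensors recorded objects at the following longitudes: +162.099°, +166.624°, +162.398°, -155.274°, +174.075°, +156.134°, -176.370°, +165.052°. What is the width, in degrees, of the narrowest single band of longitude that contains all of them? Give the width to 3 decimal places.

Sort the longitudes: -176.370°, -155.274°, +156.134°, +162.099°, +162.398°, +165.052°, +166.624°, +174.075°.
Eastward gaps between consecutive values (wrapping around): 21.096°, 311.408°, 5.965°, 0.299°, 2.654°, 1.572°, 7.451°, 9.555°.
Largest gap = 311.408° ⇒ minimal covering band is its complement: 360° − 311.408° = 48.592°.
Band runs from +156.134° eastward to -155.274°, crossing the antimeridian.

48.592°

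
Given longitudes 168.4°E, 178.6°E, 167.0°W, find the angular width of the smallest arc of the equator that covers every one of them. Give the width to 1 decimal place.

Sort the longitudes: -167.0°, +168.4°, +178.6°.
Eastward gaps between consecutive values (wrapping around): 335.4°, 10.2°, 14.4°.
Largest gap = 335.4° ⇒ minimal covering band is its complement: 360° − 335.4° = 24.6°.
Band runs from +168.4° eastward to -167.0°, crossing the antimeridian.

24.6°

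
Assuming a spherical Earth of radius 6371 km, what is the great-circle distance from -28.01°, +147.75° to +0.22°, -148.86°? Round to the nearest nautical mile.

Δλ = -148.86 − 147.75 = -296.61°; wrapped into (−180°, 180°]: 63.39°.
Δφ = 0.22 − -28.01 = 28.23°.
a = sin²(Δφ/2) + cos φ₁ · cos φ₂ · sin²(Δλ/2) = 0.303179.
c = 2·atan2(√a, √(1−a)) = 1.16621 rad → d = 6371·c ≈ 7429.89 km ≈ 4011.82 nmi.

4012 nmi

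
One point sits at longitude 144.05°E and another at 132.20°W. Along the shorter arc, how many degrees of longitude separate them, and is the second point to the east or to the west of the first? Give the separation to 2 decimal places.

Raw difference: -132.20 − 144.05 = -276.25°.
Normalise into (−180°, 180°]: -276.25° + 360° = 83.75°.
Positive ⇒ the second point lies to the east; separation 83.75°.

83.75° east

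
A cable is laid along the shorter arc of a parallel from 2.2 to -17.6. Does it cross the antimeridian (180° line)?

No

Signed shortest Δλ = ((-17.6 − 2.2 + 180) mod 360) − 180 = -19.8°.
Going west by 19.8° from +2.2° reaches -17.6° without touching 180°.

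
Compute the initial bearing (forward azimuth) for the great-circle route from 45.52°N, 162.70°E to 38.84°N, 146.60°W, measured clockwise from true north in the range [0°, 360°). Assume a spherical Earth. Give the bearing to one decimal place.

Δλ = -146.60 − 162.70 = -309.30°; wrapped into (−180°, 180°]: 50.70°.
θ = atan2( sin Δλ · cos φ₂ , cos φ₁ · sin φ₂ − sin φ₁ · cos φ₂ · cos Δλ )
  = atan2(0.60274, 0.08742) = 81.747° → normalised to [0°, 360°): 81.747°.

81.7°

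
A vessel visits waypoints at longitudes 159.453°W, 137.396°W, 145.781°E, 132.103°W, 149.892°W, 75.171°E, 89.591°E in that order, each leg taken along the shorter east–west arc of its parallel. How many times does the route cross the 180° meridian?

Leg 1: -159.453° → -137.396°, shortest Δλ = 22.057° (east) — does not cross 180°.
Leg 2: -137.396° → +145.781°, shortest Δλ = -76.823° (west) — crosses 180°.
Leg 3: +145.781° → -132.103°, shortest Δλ = 82.116° (east) — crosses 180°.
Leg 4: -132.103° → -149.892°, shortest Δλ = -17.789° (west) — does not cross 180°.
Leg 5: -149.892° → +75.171°, shortest Δλ = -134.937° (west) — crosses 180°.
Leg 6: +75.171° → +89.591°, shortest Δλ = 14.42° (east) — does not cross 180°.
Total crossings: 3.

3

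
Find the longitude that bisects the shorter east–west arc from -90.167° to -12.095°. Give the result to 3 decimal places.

-51.131°

Signed shortest Δλ from -90.167° to -12.095° is +78.072°.
Midpoint longitude = -90.167° + (+78.072°)/2 = -90.167° + 39.036° = -51.131°.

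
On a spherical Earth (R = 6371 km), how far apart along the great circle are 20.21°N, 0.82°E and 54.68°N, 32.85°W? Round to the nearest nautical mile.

Δλ = -32.85 − 0.82 = -33.67°.
Δφ = 54.68 − 20.21 = 34.47°.
a = sin²(Δφ/2) + cos φ₁ · cos φ₂ · sin²(Δλ/2) = 0.133296.
c = 2·atan2(√a, √(1−a)) = 0.74748 rad → d = 6371·c ≈ 4762.17 km ≈ 2571.36 nmi.

2571 nmi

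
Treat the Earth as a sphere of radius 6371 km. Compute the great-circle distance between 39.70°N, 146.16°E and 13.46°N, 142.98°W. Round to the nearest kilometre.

Δλ = -142.98 − 146.16 = -289.14°; wrapped into (−180°, 180°]: 70.86°.
Δφ = 13.46 − 39.70 = -26.24°.
a = sin²(Δφ/2) + cos φ₁ · cos φ₂ · sin²(Δλ/2) = 0.302988.
c = 2·atan2(√a, √(1−a)) = 1.16579 rad → d = 6371·c ≈ 7427.26 km.

7427 km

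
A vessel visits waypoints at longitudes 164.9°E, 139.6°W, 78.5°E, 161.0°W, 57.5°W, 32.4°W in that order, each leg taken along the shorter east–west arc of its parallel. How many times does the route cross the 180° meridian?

3

Leg 1: +164.9° → -139.6°, shortest Δλ = 55.5° (east) — crosses 180°.
Leg 2: -139.6° → +78.5°, shortest Δλ = -141.9° (west) — crosses 180°.
Leg 3: +78.5° → -161.0°, shortest Δλ = 120.5° (east) — crosses 180°.
Leg 4: -161.0° → -57.5°, shortest Δλ = 103.5° (east) — does not cross 180°.
Leg 5: -57.5° → -32.4°, shortest Δλ = 25.1° (east) — does not cross 180°.
Total crossings: 3.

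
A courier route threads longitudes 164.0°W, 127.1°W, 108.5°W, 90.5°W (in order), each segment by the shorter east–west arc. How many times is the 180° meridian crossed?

Leg 1: -164.0° → -127.1°, shortest Δλ = 36.9° (east) — does not cross 180°.
Leg 2: -127.1° → -108.5°, shortest Δλ = 18.6° (east) — does not cross 180°.
Leg 3: -108.5° → -90.5°, shortest Δλ = 18.0° (east) — does not cross 180°.
Total crossings: 0.

0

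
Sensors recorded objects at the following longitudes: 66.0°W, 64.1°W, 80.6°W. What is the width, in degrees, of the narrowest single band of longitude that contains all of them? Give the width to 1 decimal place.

16.5°

Sort the longitudes: -80.6°, -66.0°, -64.1°.
Eastward gaps between consecutive values (wrapping around): 14.6°, 1.9°, 343.5°.
Largest gap = 343.5° ⇒ minimal covering band is its complement: 360° − 343.5° = 16.5°.
Band runs from -80.6° eastward to -64.1°.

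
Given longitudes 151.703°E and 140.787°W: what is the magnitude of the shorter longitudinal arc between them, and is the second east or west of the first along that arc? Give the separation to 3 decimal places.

67.510° east

Raw difference: -140.787 − 151.703 = -292.49°.
Normalise into (−180°, 180°]: -292.49° + 360° = 67.51°.
Positive ⇒ the second point lies to the east; separation 67.510°.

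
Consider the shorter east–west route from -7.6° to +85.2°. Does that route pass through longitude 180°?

Signed shortest Δλ = ((85.2 − -7.6 + 180) mod 360) − 180 = 92.8°.
Going east by 92.8° from -7.6° reaches +85.2° without touching 180°.

No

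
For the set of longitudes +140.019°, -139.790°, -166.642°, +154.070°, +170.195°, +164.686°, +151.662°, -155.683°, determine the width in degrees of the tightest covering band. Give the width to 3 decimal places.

80.191°

Sort the longitudes: -166.642°, -155.683°, -139.790°, +140.019°, +151.662°, +154.070°, +164.686°, +170.195°.
Eastward gaps between consecutive values (wrapping around): 10.959°, 15.893°, 279.809°, 11.643°, 2.408°, 10.616°, 5.509°, 23.163°.
Largest gap = 279.809° ⇒ minimal covering band is its complement: 360° − 279.809° = 80.191°.
Band runs from +140.019° eastward to -139.790°, crossing the antimeridian.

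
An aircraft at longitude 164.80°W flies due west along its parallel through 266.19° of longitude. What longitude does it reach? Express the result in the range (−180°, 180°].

Start at -164.80°; shift −266.19° → -430.99°.
-430.99° lies outside (−180°, 180°]; add 360° → -70.99°.

70.99°W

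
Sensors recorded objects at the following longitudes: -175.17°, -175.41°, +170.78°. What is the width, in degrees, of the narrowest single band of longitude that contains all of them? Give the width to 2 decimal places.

Sort the longitudes: -175.41°, -175.17°, +170.78°.
Eastward gaps between consecutive values (wrapping around): 0.24°, 345.95°, 13.81°.
Largest gap = 345.95° ⇒ minimal covering band is its complement: 360° − 345.95° = 14.05°.
Band runs from +170.78° eastward to -175.17°, crossing the antimeridian.

14.05°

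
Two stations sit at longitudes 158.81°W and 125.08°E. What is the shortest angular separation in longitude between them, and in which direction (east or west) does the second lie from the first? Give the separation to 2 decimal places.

Raw difference: 125.08 − -158.81 = 283.89°.
Normalise into (−180°, 180°]: 283.89° − 360° = -76.11°.
Negative ⇒ the second point lies to the west; separation 76.11°.

76.11° west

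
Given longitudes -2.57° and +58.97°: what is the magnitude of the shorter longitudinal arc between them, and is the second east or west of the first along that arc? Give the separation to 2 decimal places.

61.54° east

Raw difference: 58.97 − -2.57 = 61.54°.
Normalise into (−180°, 180°]: 61.54° stays 61.54°.
Positive ⇒ the second point lies to the east; separation 61.54°.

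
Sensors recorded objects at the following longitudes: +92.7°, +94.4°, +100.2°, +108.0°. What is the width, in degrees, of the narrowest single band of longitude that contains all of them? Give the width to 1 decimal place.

Sort the longitudes: +92.7°, +94.4°, +100.2°, +108.0°.
Eastward gaps between consecutive values (wrapping around): 1.7°, 5.8°, 7.8°, 344.7°.
Largest gap = 344.7° ⇒ minimal covering band is its complement: 360° − 344.7° = 15.3°.
Band runs from +92.7° eastward to +108.0°.

15.3°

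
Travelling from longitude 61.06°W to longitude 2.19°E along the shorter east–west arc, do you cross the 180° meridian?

No

Signed shortest Δλ = ((2.19 − -61.06 + 180) mod 360) − 180 = 63.25°.
Going east by 63.25° from -61.06° reaches +2.19° without touching 180°.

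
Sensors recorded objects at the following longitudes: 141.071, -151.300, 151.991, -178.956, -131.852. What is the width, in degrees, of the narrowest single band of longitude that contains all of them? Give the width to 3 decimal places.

Sort the longitudes: -178.956°, -151.300°, -131.852°, +141.071°, +151.991°.
Eastward gaps between consecutive values (wrapping around): 27.656°, 19.448°, 272.923°, 10.920°, 29.053°.
Largest gap = 272.923° ⇒ minimal covering band is its complement: 360° − 272.923° = 87.077°.
Band runs from +141.071° eastward to -131.852°, crossing the antimeridian.

87.077°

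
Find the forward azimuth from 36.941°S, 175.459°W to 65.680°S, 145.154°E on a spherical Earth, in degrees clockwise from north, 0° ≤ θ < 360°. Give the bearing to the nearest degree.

Δλ = 145.154 − -175.459 = 320.613°; wrapped into (−180°, 180°]: -39.387°.
θ = atan2( sin Δλ · cos φ₂ , cos φ₁ · sin φ₂ − sin φ₁ · cos φ₂ · cos Δλ )
  = atan2(-0.26133, -0.53704) = -154.052° → normalised to [0°, 360°): 205.948°.

206°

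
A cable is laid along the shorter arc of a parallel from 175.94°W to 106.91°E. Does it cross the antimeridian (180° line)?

Naïve |106.91 − -175.94| = 282.85° > 180°, so the shorter arc goes the other way round — across 180°.
Signed shortest Δλ = ((106.91 − -175.94 + 180) mod 360) − 180 = -77.15°.
Going west by 77.15° from -175.94° passes through 180° before reaching +106.91°.

Yes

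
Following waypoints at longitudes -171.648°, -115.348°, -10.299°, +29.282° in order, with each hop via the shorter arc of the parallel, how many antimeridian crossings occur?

0

Leg 1: -171.648° → -115.348°, shortest Δλ = 56.3° (east) — does not cross 180°.
Leg 2: -115.348° → -10.299°, shortest Δλ = 105.049° (east) — does not cross 180°.
Leg 3: -10.299° → +29.282°, shortest Δλ = 39.581° (east) — does not cross 180°.
Total crossings: 0.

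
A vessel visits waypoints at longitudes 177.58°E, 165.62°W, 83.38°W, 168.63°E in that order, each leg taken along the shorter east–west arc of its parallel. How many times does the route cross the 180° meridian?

Leg 1: +177.58° → -165.62°, shortest Δλ = 16.8° (east) — crosses 180°.
Leg 2: -165.62° → -83.38°, shortest Δλ = 82.24° (east) — does not cross 180°.
Leg 3: -83.38° → +168.63°, shortest Δλ = -107.99° (west) — crosses 180°.
Total crossings: 2.

2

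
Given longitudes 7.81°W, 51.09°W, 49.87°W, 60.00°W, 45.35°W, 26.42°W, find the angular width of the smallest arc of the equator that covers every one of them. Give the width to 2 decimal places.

52.19°

Sort the longitudes: -60.00°, -51.09°, -49.87°, -45.35°, -26.42°, -7.81°.
Eastward gaps between consecutive values (wrapping around): 8.91°, 1.22°, 4.52°, 18.93°, 18.61°, 307.81°.
Largest gap = 307.81° ⇒ minimal covering band is its complement: 360° − 307.81° = 52.19°.
Band runs from -60.00° eastward to -7.81°.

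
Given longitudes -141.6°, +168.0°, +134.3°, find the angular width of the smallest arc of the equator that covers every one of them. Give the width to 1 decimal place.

84.1°

Sort the longitudes: -141.6°, +134.3°, +168.0°.
Eastward gaps between consecutive values (wrapping around): 275.9°, 33.7°, 50.4°.
Largest gap = 275.9° ⇒ minimal covering band is its complement: 360° − 275.9° = 84.1°.
Band runs from +134.3° eastward to -141.6°, crossing the antimeridian.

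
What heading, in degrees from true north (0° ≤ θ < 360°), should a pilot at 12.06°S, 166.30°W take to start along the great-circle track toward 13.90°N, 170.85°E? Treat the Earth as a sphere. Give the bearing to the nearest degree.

Δλ = 170.85 − -166.30 = 337.15°; wrapped into (−180°, 180°]: -22.85°.
θ = atan2( sin Δλ · cos φ₂ , cos φ₁ · sin φ₂ − sin φ₁ · cos φ₂ · cos Δλ )
  = atan2(-0.37695, 0.42183) = -41.784° → normalised to [0°, 360°): 318.216°.

318°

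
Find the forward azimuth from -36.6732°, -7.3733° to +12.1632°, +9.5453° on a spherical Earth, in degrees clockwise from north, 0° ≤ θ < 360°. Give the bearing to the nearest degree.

Δλ = 9.5453 − -7.3733 = 16.9186°.
θ = atan2( sin Δλ · cos φ₂ , cos φ₁ · sin φ₂ − sin φ₁ · cos φ₂ · cos Δλ )
  = atan2(0.28448, 0.72756) = 21.356° → normalised to [0°, 360°): 21.356°.

21°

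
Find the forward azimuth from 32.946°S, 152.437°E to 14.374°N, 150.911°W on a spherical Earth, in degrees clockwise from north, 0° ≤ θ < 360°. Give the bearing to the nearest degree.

58°

Δλ = -150.911 − 152.437 = -303.348°; wrapped into (−180°, 180°]: 56.652°.
θ = atan2( sin Δλ · cos φ₂ , cos φ₁ · sin φ₂ − sin φ₁ · cos φ₂ · cos Δλ )
  = atan2(0.80920, 0.49793) = 58.394° → normalised to [0°, 360°): 58.394°.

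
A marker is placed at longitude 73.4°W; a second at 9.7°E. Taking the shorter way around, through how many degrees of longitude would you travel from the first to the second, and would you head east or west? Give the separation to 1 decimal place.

83.1° east

Raw difference: 9.7 − -73.4 = 83.1°.
Normalise into (−180°, 180°]: 83.1° stays 83.1°.
Positive ⇒ the second point lies to the east; separation 83.1°.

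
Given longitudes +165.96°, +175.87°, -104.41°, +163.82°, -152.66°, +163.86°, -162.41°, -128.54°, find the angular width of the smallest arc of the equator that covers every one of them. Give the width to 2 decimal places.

91.77°

Sort the longitudes: -162.41°, -152.66°, -128.54°, -104.41°, +163.82°, +163.86°, +165.96°, +175.87°.
Eastward gaps between consecutive values (wrapping around): 9.75°, 24.12°, 24.13°, 268.23°, 0.04°, 2.10°, 9.91°, 21.72°.
Largest gap = 268.23° ⇒ minimal covering band is its complement: 360° − 268.23° = 91.77°.
Band runs from +163.82° eastward to -104.41°, crossing the antimeridian.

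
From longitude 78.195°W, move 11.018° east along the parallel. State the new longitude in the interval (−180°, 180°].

Start at -78.195°; shift +11.018° → -67.177°.
-67.177° already lies in (−180°, 180°].

67.177°W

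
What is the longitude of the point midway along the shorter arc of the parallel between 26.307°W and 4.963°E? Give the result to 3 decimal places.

Signed shortest Δλ from -26.307° to +4.963° is +31.270°.
Midpoint longitude = -26.307° + (+31.270°)/2 = -26.307° + 15.635° = -10.672°.

10.672°W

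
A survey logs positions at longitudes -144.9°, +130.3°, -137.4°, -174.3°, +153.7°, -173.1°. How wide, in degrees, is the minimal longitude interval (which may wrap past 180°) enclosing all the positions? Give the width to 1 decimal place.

Sort the longitudes: -174.3°, -173.1°, -144.9°, -137.4°, +130.3°, +153.7°.
Eastward gaps between consecutive values (wrapping around): 1.2°, 28.2°, 7.5°, 267.7°, 23.4°, 32.0°.
Largest gap = 267.7° ⇒ minimal covering band is its complement: 360° − 267.7° = 92.3°.
Band runs from +130.3° eastward to -137.4°, crossing the antimeridian.

92.3°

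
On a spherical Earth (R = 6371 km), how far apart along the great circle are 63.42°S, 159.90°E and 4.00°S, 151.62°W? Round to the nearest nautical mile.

Δλ = -151.62 − 159.90 = -311.52°; wrapped into (−180°, 180°]: 48.48°.
Δφ = -4.00 − -63.42 = 59.42°.
a = sin²(Δφ/2) + cos φ₁ · cos φ₂ · sin²(Δλ/2) = 0.320867.
c = 2·atan2(√a, √(1−a)) = 1.20439 rad → d = 6371·c ≈ 7673.15 km ≈ 4143.17 nmi.

4143 nmi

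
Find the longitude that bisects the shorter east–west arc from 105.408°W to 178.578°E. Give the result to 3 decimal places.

Signed shortest Δλ from -105.408° to +178.578° is -76.014°.
Midpoint longitude = -105.408° + (-76.014°)/2 = -105.408° − 38.007° = -143.415°.
(The naïve average (-105.408 + +178.578)/2 = 36.585° is on the wrong side of the globe.)

143.415°W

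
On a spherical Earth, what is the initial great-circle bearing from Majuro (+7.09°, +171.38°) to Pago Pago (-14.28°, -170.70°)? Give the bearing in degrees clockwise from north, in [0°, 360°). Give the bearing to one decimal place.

140.3°

Δλ = -170.70 − 171.38 = -342.08°; wrapped into (−180°, 180°]: 17.92°.
θ = atan2( sin Δλ · cos φ₂ , cos φ₁ · sin φ₂ − sin φ₁ · cos φ₂ · cos Δλ )
  = atan2(0.29818, -0.35859) = 140.255° → normalised to [0°, 360°): 140.255°.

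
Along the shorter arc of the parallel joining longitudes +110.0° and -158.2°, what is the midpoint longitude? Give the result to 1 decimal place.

+155.9°

Signed shortest Δλ from +110.0° to -158.2° is +91.8°.
Midpoint longitude = +110.0° + (+91.8°)/2 = +110.0° + 45.9° = +155.9°.
(The naïve average (+110.0 + -158.2)/2 = -24.1° is on the wrong side of the globe.)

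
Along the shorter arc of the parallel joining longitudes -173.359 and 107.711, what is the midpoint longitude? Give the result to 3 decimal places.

Signed shortest Δλ from -173.359° to +107.711° is -78.930°.
Midpoint longitude = -173.359° + (-78.930°)/2 = -173.359° − 39.465° = -212.824°.
Normalise into (−180°, 180°]: +147.176°.
(The naïve average (-173.359 + +107.711)/2 = -32.824° is on the wrong side of the globe.)

+147.176°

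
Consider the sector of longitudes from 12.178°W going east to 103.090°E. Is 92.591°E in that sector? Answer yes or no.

Band width going east from -12.178° to +103.090°: ((103.090 − -12.178) mod 360) = 115.268°.
Offset of +92.591° east of the west edge: ((92.591 − -12.178) mod 360) = 104.769°.
104.769° ≤ 115.268° ⇒ inside.

Yes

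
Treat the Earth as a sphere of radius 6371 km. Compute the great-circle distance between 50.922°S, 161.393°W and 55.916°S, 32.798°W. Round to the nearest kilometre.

Δλ = -32.798 − -161.393 = 128.595°.
Δφ = -55.916 − -50.922 = -4.994°.
a = sin²(Δφ/2) + cos φ₁ · cos φ₂ · sin²(Δλ/2) = 0.288719.
c = 2·atan2(√a, √(1−a)) = 1.13453 rad → d = 6371·c ≈ 7228.06 km.

7228 km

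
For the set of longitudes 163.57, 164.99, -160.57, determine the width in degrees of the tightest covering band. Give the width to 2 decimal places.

Sort the longitudes: -160.57°, +163.57°, +164.99°.
Eastward gaps between consecutive values (wrapping around): 324.14°, 1.42°, 34.44°.
Largest gap = 324.14° ⇒ minimal covering band is its complement: 360° − 324.14° = 35.86°.
Band runs from +163.57° eastward to -160.57°, crossing the antimeridian.

35.86°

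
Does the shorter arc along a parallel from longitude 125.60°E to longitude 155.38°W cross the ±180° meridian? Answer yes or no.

Naïve |-155.38 − 125.60| = 280.98° > 180°, so the shorter arc goes the other way round — across 180°.
Signed shortest Δλ = ((-155.38 − 125.60 + 180) mod 360) − 180 = 79.02°.
Going east by 79.02° from +125.60° passes through 180° before reaching -155.38°.

Yes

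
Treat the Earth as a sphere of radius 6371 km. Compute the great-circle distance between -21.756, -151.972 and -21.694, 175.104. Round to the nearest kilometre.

Δλ = 175.104 − -151.972 = 327.076°; wrapped into (−180°, 180°]: -32.924°.
Δφ = -21.694 − -21.756 = 0.062°.
a = sin²(Δφ/2) + cos φ₁ · cos φ₂ · sin²(Δλ/2) = 0.069301.
c = 2·atan2(√a, √(1−a)) = 0.53278 rad → d = 6371·c ≈ 3394.36 km.

3394 km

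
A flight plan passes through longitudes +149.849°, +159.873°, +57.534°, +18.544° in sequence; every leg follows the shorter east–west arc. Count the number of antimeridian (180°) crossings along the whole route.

0

Leg 1: +149.849° → +159.873°, shortest Δλ = 10.024° (east) — does not cross 180°.
Leg 2: +159.873° → +57.534°, shortest Δλ = -102.339° (west) — does not cross 180°.
Leg 3: +57.534° → +18.544°, shortest Δλ = -38.99° (west) — does not cross 180°.
Total crossings: 0.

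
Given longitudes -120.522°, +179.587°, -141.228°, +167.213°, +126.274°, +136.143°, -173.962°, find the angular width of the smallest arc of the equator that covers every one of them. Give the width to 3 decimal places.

Sort the longitudes: -173.962°, -141.228°, -120.522°, +126.274°, +136.143°, +167.213°, +179.587°.
Eastward gaps between consecutive values (wrapping around): 32.734°, 20.706°, 246.796°, 9.869°, 31.070°, 12.374°, 6.451°.
Largest gap = 246.796° ⇒ minimal covering band is its complement: 360° − 246.796° = 113.204°.
Band runs from +126.274° eastward to -120.522°, crossing the antimeridian.

113.204°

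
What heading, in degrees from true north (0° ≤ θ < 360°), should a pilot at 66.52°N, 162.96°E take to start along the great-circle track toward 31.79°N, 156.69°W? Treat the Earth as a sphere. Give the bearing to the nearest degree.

Δλ = -156.69 − 162.96 = -319.65°; wrapped into (−180°, 180°]: 40.35°.
θ = atan2( sin Δλ · cos φ₂ , cos φ₁ · sin φ₂ − sin φ₁ · cos φ₂ · cos Δλ )
  = atan2(0.55033, -0.38424) = 124.923° → normalised to [0°, 360°): 124.923°.

125°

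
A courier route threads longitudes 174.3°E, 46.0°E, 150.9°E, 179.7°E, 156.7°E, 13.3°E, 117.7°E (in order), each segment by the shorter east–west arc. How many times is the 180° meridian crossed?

Leg 1: +174.3° → +46.0°, shortest Δλ = -128.3° (west) — does not cross 180°.
Leg 2: +46.0° → +150.9°, shortest Δλ = 104.9° (east) — does not cross 180°.
Leg 3: +150.9° → +179.7°, shortest Δλ = 28.8° (east) — does not cross 180°.
Leg 4: +179.7° → +156.7°, shortest Δλ = -23.0° (west) — does not cross 180°.
Leg 5: +156.7° → +13.3°, shortest Δλ = -143.4° (west) — does not cross 180°.
Leg 6: +13.3° → +117.7°, shortest Δλ = 104.4° (east) — does not cross 180°.
Total crossings: 0.

0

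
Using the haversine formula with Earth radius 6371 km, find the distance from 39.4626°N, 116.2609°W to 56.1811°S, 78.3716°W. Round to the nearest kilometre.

Δλ = -78.3716 − -116.2609 = 37.8893°.
Δφ = -56.1811 − 39.4626 = -95.6437°.
a = sin²(Δφ/2) + cos φ₁ · cos φ₂ · sin²(Δλ/2) = 0.594461.
c = 2·atan2(√a, √(1−a)) = 1.76086 rad → d = 6371·c ≈ 11218.44 km.

11218 km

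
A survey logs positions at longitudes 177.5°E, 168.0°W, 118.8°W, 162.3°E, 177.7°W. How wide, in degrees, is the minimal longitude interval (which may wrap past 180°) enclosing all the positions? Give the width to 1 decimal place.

78.9°

Sort the longitudes: -177.7°, -168.0°, -118.8°, +162.3°, +177.5°.
Eastward gaps between consecutive values (wrapping around): 9.7°, 49.2°, 281.1°, 15.2°, 4.8°.
Largest gap = 281.1° ⇒ minimal covering band is its complement: 360° − 281.1° = 78.9°.
Band runs from +162.3° eastward to -118.8°, crossing the antimeridian.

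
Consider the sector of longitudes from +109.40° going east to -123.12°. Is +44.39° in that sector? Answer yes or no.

No

Band width going east from +109.40° to -123.12°: ((-123.12 − 109.40) mod 360) = 127.48°.
Offset of +44.39° east of the west edge: ((44.39 − 109.40) mod 360) = 294.99°.
294.99° > 127.48° ⇒ outside.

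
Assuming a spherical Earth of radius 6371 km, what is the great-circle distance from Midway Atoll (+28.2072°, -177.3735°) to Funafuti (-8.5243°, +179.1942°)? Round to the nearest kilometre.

4101 km

Δλ = 179.1942 − -177.3735 = 356.5677°; wrapped into (−180°, 180°]: -3.4323°.
Δφ = -8.5243 − 28.2072 = -36.7315°.
a = sin²(Δφ/2) + cos φ₁ · cos φ₂ · sin²(Δλ/2) = 0.100058.
c = 2·atan2(√a, √(1−a)) = 0.64369 rad → d = 6371·c ≈ 4100.98 km.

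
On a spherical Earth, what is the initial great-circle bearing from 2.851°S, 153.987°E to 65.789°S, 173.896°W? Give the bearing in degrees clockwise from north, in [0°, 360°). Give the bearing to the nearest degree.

Δλ = -173.896 − 153.987 = -327.883°; wrapped into (−180°, 180°]: 32.117°.
θ = atan2( sin Δλ · cos φ₂ , cos φ₁ · sin φ₂ − sin φ₁ · cos φ₂ · cos Δλ )
  = atan2(0.21803, -0.89364) = 166.289° → normalised to [0°, 360°): 166.289°.

166°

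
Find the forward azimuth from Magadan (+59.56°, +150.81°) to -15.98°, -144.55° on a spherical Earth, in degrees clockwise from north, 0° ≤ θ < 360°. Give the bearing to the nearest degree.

Δλ = -144.55 − 150.81 = -295.36°; wrapped into (−180°, 180°]: 64.64°.
θ = atan2( sin Δλ · cos φ₂ , cos φ₁ · sin φ₂ − sin φ₁ · cos φ₂ · cos Δλ )
  = atan2(0.86872, -0.49448) = 119.649° → normalised to [0°, 360°): 119.649°.

120°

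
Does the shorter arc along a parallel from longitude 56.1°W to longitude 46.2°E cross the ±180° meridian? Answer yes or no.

Signed shortest Δλ = ((46.2 − -56.1 + 180) mod 360) − 180 = 102.3°.
Going east by 102.3° from -56.1° reaches +46.2° without touching 180°.

No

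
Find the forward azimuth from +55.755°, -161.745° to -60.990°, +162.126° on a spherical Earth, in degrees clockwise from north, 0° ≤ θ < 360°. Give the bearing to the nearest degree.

199°

Δλ = 162.126 − -161.745 = 323.871°; wrapped into (−180°, 180°]: -36.129°.
θ = atan2( sin Δλ · cos φ₂ , cos φ₁ · sin φ₂ − sin φ₁ · cos φ₂ · cos Δλ )
  = atan2(-0.28594, -0.81592) = -160.687° → normalised to [0°, 360°): 199.313°.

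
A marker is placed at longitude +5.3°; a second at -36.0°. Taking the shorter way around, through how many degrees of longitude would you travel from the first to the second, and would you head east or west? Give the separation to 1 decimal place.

41.3° west

Raw difference: -36.0 − 5.3 = -41.3°.
Normalise into (−180°, 180°]: -41.3° stays -41.3°.
Negative ⇒ the second point lies to the west; separation 41.3°.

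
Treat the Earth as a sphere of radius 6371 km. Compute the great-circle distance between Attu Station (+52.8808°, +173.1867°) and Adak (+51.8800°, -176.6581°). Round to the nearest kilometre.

Δλ = -176.6581 − 173.1867 = -349.8448°; wrapped into (−180°, 180°]: 10.1552°.
Δφ = 51.8800 − 52.8808 = -1.0008°.
a = sin²(Δφ/2) + cos φ₁ · cos φ₂ · sin²(Δλ/2) = 0.002994.
c = 2·atan2(√a, √(1−a)) = 0.10950 rad → d = 6371·c ≈ 697.60 km.

698 km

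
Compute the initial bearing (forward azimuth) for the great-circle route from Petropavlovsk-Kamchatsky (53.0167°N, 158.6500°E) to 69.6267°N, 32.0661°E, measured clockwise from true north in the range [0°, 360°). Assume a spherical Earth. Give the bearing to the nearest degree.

Δλ = 32.0661 − 158.6500 = -126.5839°.
θ = atan2( sin Δλ · cos φ₂ , cos φ₁ · sin φ₂ − sin φ₁ · cos φ₂ · cos Δλ )
  = atan2(-0.27955, 0.72969) = -20.962° → normalised to [0°, 360°): 339.038°.

339°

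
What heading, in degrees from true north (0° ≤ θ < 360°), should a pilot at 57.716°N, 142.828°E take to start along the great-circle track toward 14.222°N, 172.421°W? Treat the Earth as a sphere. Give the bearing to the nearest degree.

123°

Δλ = -172.421 − 142.828 = -315.249°; wrapped into (−180°, 180°]: 44.751°.
θ = atan2( sin Δλ · cos φ₂ , cos φ₁ · sin φ₂ − sin φ₁ · cos φ₂ · cos Δλ )
  = atan2(0.68245, -0.45077) = 123.445° → normalised to [0°, 360°): 123.445°.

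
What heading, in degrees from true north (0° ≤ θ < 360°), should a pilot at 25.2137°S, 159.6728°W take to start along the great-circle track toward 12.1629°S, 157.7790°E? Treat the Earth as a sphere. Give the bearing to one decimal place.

Δλ = 157.7790 − -159.6728 = 317.4518°; wrapped into (−180°, 180°]: -42.5482°.
θ = atan2( sin Δλ · cos φ₂ , cos φ₁ · sin φ₂ − sin φ₁ · cos φ₂ · cos Δλ )
  = atan2(-0.66103, 0.11617) = -80.032° → normalised to [0°, 360°): 279.968°.

280.0°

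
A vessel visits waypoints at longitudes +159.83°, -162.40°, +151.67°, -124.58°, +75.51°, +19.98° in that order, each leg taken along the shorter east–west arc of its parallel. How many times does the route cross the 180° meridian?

4

Leg 1: +159.83° → -162.40°, shortest Δλ = 37.77° (east) — crosses 180°.
Leg 2: -162.40° → +151.67°, shortest Δλ = -45.93° (west) — crosses 180°.
Leg 3: +151.67° → -124.58°, shortest Δλ = 83.75° (east) — crosses 180°.
Leg 4: -124.58° → +75.51°, shortest Δλ = -159.91° (west) — crosses 180°.
Leg 5: +75.51° → +19.98°, shortest Δλ = -55.53° (west) — does not cross 180°.
Total crossings: 4.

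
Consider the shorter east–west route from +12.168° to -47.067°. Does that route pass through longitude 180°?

Signed shortest Δλ = ((-47.067 − 12.168 + 180) mod 360) − 180 = -59.235°.
Going west by 59.235° from +12.168° reaches -47.067° without touching 180°.

No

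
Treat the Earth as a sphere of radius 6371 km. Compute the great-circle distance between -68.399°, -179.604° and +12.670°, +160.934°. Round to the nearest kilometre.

Δλ = 160.934 − -179.604 = 340.538°; wrapped into (−180°, 180°]: -19.462°.
Δφ = 12.670 − -68.399 = 81.069°.
a = sin²(Δφ/2) + cos φ₁ · cos φ₂ · sin²(Δλ/2) = 0.432639.
c = 2·atan2(√a, √(1−a)) = 1.43566 rad → d = 6371·c ≈ 9146.61 km.

9147 km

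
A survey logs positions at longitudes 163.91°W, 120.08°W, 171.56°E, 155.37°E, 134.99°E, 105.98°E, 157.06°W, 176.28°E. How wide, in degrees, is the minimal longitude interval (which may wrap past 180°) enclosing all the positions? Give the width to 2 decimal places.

133.94°

Sort the longitudes: -163.91°, -157.06°, -120.08°, +105.98°, +134.99°, +155.37°, +171.56°, +176.28°.
Eastward gaps between consecutive values (wrapping around): 6.85°, 36.98°, 226.06°, 29.01°, 20.38°, 16.19°, 4.72°, 19.81°.
Largest gap = 226.06° ⇒ minimal covering band is its complement: 360° − 226.06° = 133.94°.
Band runs from +105.98° eastward to -120.08°, crossing the antimeridian.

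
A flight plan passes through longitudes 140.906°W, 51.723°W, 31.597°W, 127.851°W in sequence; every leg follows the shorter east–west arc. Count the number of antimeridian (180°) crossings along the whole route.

0

Leg 1: -140.906° → -51.723°, shortest Δλ = 89.183° (east) — does not cross 180°.
Leg 2: -51.723° → -31.597°, shortest Δλ = 20.126° (east) — does not cross 180°.
Leg 3: -31.597° → -127.851°, shortest Δλ = -96.254° (west) — does not cross 180°.
Total crossings: 0.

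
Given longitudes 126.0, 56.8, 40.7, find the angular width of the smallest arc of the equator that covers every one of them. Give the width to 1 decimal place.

85.3°

Sort the longitudes: +40.7°, +56.8°, +126.0°.
Eastward gaps between consecutive values (wrapping around): 16.1°, 69.2°, 274.7°.
Largest gap = 274.7° ⇒ minimal covering band is its complement: 360° − 274.7° = 85.3°.
Band runs from +40.7° eastward to +126.0°.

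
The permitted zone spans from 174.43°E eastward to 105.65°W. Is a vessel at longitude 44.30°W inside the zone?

Band width going east from +174.43° to -105.65°: ((-105.65 − 174.43) mod 360) = 79.92°.
Offset of -44.30° east of the west edge: ((-44.30 − 174.43) mod 360) = 141.27°.
141.27° > 79.92° ⇒ outside.

No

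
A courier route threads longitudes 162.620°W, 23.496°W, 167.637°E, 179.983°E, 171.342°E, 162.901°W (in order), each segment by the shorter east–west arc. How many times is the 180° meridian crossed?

Leg 1: -162.620° → -23.496°, shortest Δλ = 139.124° (east) — does not cross 180°.
Leg 2: -23.496° → +167.637°, shortest Δλ = -168.867° (west) — crosses 180°.
Leg 3: +167.637° → +179.983°, shortest Δλ = 12.346° (east) — does not cross 180°.
Leg 4: +179.983° → +171.342°, shortest Δλ = -8.641° (west) — does not cross 180°.
Leg 5: +171.342° → -162.901°, shortest Δλ = 25.757° (east) — crosses 180°.
Total crossings: 2.

2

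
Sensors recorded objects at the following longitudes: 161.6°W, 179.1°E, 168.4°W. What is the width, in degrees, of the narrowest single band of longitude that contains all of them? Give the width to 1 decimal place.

Sort the longitudes: -168.4°, -161.6°, +179.1°.
Eastward gaps between consecutive values (wrapping around): 6.8°, 340.7°, 12.5°.
Largest gap = 340.7° ⇒ minimal covering band is its complement: 360° − 340.7° = 19.3°.
Band runs from +179.1° eastward to -161.6°, crossing the antimeridian.

19.3°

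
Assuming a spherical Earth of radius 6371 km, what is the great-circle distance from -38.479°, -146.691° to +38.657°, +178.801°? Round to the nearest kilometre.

9273 km

Δλ = 178.801 − -146.691 = 325.492°; wrapped into (−180°, 180°]: -34.508°.
Δφ = 38.657 − -38.479 = 77.136°.
a = sin²(Δφ/2) + cos φ₁ · cos φ₂ · sin²(Δλ/2) = 0.442463.
c = 2·atan2(√a, √(1−a)) = 1.45547 rad → d = 6371·c ≈ 9272.77 km.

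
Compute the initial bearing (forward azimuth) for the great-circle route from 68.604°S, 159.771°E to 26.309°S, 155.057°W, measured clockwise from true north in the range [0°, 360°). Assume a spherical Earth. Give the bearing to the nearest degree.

Δλ = -155.057 − 159.771 = -314.828°; wrapped into (−180°, 180°]: 45.172°.
θ = atan2( sin Δλ · cos φ₂ , cos φ₁ · sin φ₂ − sin φ₁ · cos φ₂ · cos Δλ )
  = atan2(0.63576, 0.42671) = 56.131° → normalised to [0°, 360°): 56.131°.

56°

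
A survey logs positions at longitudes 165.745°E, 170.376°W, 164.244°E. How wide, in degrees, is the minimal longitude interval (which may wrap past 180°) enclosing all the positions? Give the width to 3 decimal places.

Sort the longitudes: -170.376°, +164.244°, +165.745°.
Eastward gaps between consecutive values (wrapping around): 334.620°, 1.501°, 23.879°.
Largest gap = 334.620° ⇒ minimal covering band is its complement: 360° − 334.620° = 25.380°.
Band runs from +164.244° eastward to -170.376°, crossing the antimeridian.

25.380°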